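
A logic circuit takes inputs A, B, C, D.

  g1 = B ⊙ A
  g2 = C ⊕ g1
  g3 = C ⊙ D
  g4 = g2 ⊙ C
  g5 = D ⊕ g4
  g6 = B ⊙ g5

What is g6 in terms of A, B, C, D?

g1 = B ⊙ A
g2 = C ⊕ g1 = C ⊕ (B ⊙ A)
g4 = g2 ⊙ C = (C ⊕ (B ⊙ A)) ⊙ C
g5 = D ⊕ g4 = D ⊕ ((C ⊕ (B ⊙ A)) ⊙ C)
g6 = B ⊙ g5 = B ⊙ (D ⊕ ((C ⊕ (B ⊙ A)) ⊙ C))

B ⊙ (D ⊕ ((C ⊕ (B ⊙ A)) ⊙ C))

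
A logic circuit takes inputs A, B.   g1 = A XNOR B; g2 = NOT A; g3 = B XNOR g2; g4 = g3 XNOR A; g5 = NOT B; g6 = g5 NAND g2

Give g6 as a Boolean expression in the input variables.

g2 = NOT A
g5 = NOT B
g6 = g5 NAND g2 = NOT B NAND NOT A

NOT B NAND NOT A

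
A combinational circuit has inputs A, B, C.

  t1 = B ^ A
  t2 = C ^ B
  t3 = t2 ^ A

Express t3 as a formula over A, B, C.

t2 = C ^ B
t3 = t2 ^ A = (C ^ B) ^ A

(C ^ B) ^ A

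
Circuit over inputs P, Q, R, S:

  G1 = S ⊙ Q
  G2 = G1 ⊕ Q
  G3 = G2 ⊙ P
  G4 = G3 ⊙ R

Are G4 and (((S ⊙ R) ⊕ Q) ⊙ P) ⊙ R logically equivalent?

G1 = S ⊙ Q
G2 = G1 ⊕ Q = (S ⊙ Q) ⊕ Q
G3 = G2 ⊙ P = ((S ⊙ Q) ⊕ Q) ⊙ P
G4 = G3 ⊙ R = (((S ⊙ Q) ⊕ Q) ⊙ P) ⊙ R
At P=0, Q=0, R=1, S=0: circuit gives 0, formula gives 1.

No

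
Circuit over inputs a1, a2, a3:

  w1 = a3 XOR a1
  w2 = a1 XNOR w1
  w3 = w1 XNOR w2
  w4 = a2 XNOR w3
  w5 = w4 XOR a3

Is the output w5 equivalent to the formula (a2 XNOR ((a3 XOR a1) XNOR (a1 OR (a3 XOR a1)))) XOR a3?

w1 = a3 XOR a1
w2 = a1 XNOR w1 = a1 XNOR (a3 XOR a1)
w3 = w1 XNOR w2 = (a3 XOR a1) XNOR (a1 XNOR (a3 XOR a1))
w4 = a2 XNOR w3 = a2 XNOR ((a3 XOR a1) XNOR (a1 XNOR (a3 XOR a1)))
w5 = w4 XOR a3 = (a2 XNOR ((a3 XOR a1) XNOR (a1 XNOR (a3 XOR a1)))) XOR a3
At a1=0, a2=0, a3=0: circuit gives 1, formula gives 0.

No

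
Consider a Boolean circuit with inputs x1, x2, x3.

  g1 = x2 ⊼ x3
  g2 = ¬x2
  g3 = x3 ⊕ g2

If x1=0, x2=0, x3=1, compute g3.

0

g2 = ¬0 = 1
g3 = 1 ⊕ 1 = 0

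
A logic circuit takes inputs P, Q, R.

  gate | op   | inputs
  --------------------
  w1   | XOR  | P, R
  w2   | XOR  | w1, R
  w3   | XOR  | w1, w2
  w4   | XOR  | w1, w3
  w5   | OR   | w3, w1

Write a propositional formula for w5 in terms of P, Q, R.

((P XOR R) XOR ((P XOR R) XOR R)) OR (P XOR R)

w1 = P XOR R
w2 = w1 XOR R = (P XOR R) XOR R
w3 = w1 XOR w2 = (P XOR R) XOR ((P XOR R) XOR R)
w5 = w3 OR w1 = ((P XOR R) XOR ((P XOR R) XOR R)) OR (P XOR R)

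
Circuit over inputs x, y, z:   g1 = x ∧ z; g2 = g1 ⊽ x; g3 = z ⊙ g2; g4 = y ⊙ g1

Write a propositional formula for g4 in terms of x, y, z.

g1 = x ∧ z
g4 = y ⊙ g1 = y ⊙ (x ∧ z)

y ⊙ (x ∧ z)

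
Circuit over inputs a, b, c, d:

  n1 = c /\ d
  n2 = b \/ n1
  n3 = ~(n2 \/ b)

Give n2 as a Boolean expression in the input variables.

n1 = c /\ d
n2 = b \/ n1 = b \/ (c /\ d)

b \/ (c /\ d)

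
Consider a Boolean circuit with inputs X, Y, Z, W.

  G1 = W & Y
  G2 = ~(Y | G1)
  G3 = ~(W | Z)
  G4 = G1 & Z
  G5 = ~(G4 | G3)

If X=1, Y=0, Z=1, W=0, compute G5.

1

G1 = 0 & 0 = 0
G3 = ~(0 | 1) = 0
G4 = 0 & 1 = 0
G5 = ~(0 | 0) = 1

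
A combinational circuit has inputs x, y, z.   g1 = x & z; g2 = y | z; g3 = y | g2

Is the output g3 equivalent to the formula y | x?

g2 = y | z
g3 = y | g2 = y | (y | z)
At x=0, y=0, z=1: circuit gives 1, formula gives 0.

No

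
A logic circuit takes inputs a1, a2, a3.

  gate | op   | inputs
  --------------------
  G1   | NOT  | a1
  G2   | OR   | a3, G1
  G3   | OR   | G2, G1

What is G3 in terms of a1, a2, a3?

(a3 OR NOT a1) OR NOT a1

G1 = NOT a1
G2 = a3 OR G1 = a3 OR NOT a1
G3 = G2 OR G1 = (a3 OR NOT a1) OR NOT a1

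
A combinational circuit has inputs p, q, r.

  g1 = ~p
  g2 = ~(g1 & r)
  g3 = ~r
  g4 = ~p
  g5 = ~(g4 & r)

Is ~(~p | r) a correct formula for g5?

No

g4 = ~p
g5 = ~(g4 & r) = ~(~p & r)
At p=0, q=0, r=0: circuit gives 1, formula gives 0.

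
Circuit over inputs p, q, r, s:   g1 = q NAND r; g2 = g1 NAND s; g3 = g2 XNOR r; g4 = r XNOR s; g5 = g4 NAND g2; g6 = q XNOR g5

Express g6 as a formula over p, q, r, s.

g1 = q NAND r
g2 = g1 NAND s = (q NAND r) NAND s
g4 = r XNOR s
g5 = g4 NAND g2 = (r XNOR s) NAND ((q NAND r) NAND s)
g6 = q XNOR g5 = q XNOR ((r XNOR s) NAND ((q NAND r) NAND s))

q XNOR ((r XNOR s) NAND ((q NAND r) NAND s))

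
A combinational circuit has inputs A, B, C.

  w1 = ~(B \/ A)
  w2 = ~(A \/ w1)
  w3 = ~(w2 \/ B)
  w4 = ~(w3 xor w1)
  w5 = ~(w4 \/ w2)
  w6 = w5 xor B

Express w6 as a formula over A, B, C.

w1 = ~(B \/ A)
w2 = ~(A \/ w1) = ~(A \/ (~(B \/ A)))
w3 = ~(w2 \/ B) = ~((~(A \/ (~(B \/ A)))) \/ B)
w4 = ~(w3 xor w1) = ~((~((~(A \/ (~(B \/ A)))) \/ B)) xor (~(B \/ A)))
w5 = ~(w4 \/ w2) = ~((~((~((~(A \/ (~(B \/ A)))) \/ B)) xor (~(B \/ A)))) \/ (~(A \/ (~(B \/ A)))))
w6 = w5 xor B = (~((~((~((~(A \/ (~(B \/ A)))) \/ B)) xor (~(B \/ A)))) \/ (~(A \/ (~(B \/ A)))))) xor B

(~((~((~((~(A \/ (~(B \/ A)))) \/ B)) xor (~(B \/ A)))) \/ (~(A \/ (~(B \/ A)))))) xor B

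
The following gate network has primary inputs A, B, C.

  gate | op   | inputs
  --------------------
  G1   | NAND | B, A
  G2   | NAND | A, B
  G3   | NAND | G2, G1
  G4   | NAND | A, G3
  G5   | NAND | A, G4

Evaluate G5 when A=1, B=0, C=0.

G1 = 0 NAND 1 = 1
G2 = 1 NAND 0 = 1
G3 = 1 NAND 1 = 0
G4 = 1 NAND 0 = 1
G5 = 1 NAND 1 = 0

0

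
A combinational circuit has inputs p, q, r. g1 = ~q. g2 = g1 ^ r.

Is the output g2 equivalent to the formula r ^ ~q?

g1 = ~q
g2 = g1 ^ r = ~q ^ r
At p=0, q=0, r=1: circuit gives 0, formula gives 0.
At p=0, q=0, r=0: circuit gives 1, formula gives 1.
Agrees on all 8 inputs.

Yes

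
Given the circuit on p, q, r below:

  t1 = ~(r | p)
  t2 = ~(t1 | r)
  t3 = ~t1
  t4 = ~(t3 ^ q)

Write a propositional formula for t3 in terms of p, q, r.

~(~(r | p))

t1 = ~(r | p)
t3 = ~t1 = ~(~(r | p))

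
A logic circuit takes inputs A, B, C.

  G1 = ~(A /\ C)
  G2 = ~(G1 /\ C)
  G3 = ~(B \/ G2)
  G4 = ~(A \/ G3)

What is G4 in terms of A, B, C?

G1 = ~(A /\ C)
G2 = ~(G1 /\ C) = ~((~(A /\ C)) /\ C)
G3 = ~(B \/ G2) = ~(B \/ (~((~(A /\ C)) /\ C)))
G4 = ~(A \/ G3) = ~(A \/ (~(B \/ (~((~(A /\ C)) /\ C)))))

~(A \/ (~(B \/ (~((~(A /\ C)) /\ C)))))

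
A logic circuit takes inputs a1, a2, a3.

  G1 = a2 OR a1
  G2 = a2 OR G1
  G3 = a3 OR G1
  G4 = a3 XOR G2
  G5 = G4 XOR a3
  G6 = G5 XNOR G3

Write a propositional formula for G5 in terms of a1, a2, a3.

(a3 XOR (a2 OR (a2 OR a1))) XOR a3

G1 = a2 OR a1
G2 = a2 OR G1 = a2 OR (a2 OR a1)
G4 = a3 XOR G2 = a3 XOR (a2 OR (a2 OR a1))
G5 = G4 XOR a3 = (a3 XOR (a2 OR (a2 OR a1))) XOR a3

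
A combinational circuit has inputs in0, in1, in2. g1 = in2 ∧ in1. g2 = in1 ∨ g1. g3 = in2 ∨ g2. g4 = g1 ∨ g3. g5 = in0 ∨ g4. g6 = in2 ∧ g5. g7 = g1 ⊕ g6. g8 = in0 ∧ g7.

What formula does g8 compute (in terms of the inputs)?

in0 ∧ ((in2 ∧ in1) ⊕ (in2 ∧ (in0 ∨ ((in2 ∧ in1) ∨ (in2 ∨ (in1 ∨ (in2 ∧ in1)))))))

g1 = in2 ∧ in1
g2 = in1 ∨ g1 = in1 ∨ (in2 ∧ in1)
g3 = in2 ∨ g2 = in2 ∨ (in1 ∨ (in2 ∧ in1))
g4 = g1 ∨ g3 = (in2 ∧ in1) ∨ (in2 ∨ (in1 ∨ (in2 ∧ in1)))
g5 = in0 ∨ g4 = in0 ∨ ((in2 ∧ in1) ∨ (in2 ∨ (in1 ∨ (in2 ∧ in1))))
g6 = in2 ∧ g5 = in2 ∧ (in0 ∨ ((in2 ∧ in1) ∨ (in2 ∨ (in1 ∨ (in2 ∧ in1)))))
g7 = g1 ⊕ g6 = (in2 ∧ in1) ⊕ (in2 ∧ (in0 ∨ ((in2 ∧ in1) ∨ (in2 ∨ (in1 ∨ (in2 ∧ in1))))))
g8 = in0 ∧ g7 = in0 ∧ ((in2 ∧ in1) ⊕ (in2 ∧ (in0 ∨ ((in2 ∧ in1) ∨ (in2 ∨ (in1 ∨ (in2 ∧ in1)))))))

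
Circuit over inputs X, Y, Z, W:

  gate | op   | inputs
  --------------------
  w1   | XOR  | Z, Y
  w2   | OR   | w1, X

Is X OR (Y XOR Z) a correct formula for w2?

w1 = Z XOR Y
w2 = w1 OR X = (Z XOR Y) OR X
At X=0, Y=0, Z=0, W=0: circuit gives 0, formula gives 0.
At X=0, Y=0, Z=1, W=0: circuit gives 1, formula gives 1.
Agrees on all 16 inputs.

Yes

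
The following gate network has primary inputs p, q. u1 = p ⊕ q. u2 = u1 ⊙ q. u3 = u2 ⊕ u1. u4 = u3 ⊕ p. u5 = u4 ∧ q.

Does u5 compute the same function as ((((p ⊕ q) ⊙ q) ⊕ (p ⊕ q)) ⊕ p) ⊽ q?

u1 = p ⊕ q
u2 = u1 ⊙ q = (p ⊕ q) ⊙ q
u3 = u2 ⊕ u1 = ((p ⊕ q) ⊙ q) ⊕ (p ⊕ q)
u4 = u3 ⊕ p = (((p ⊕ q) ⊙ q) ⊕ (p ⊕ q)) ⊕ p
u5 = u4 ∧ q = ((((p ⊕ q) ⊙ q) ⊕ (p ⊕ q)) ⊕ p) ∧ q
At p=1, q=0: circuit gives 0, formula gives 1.

No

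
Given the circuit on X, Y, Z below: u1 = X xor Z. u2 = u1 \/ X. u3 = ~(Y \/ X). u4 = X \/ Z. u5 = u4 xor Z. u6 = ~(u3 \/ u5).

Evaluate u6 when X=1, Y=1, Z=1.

u3 = ~(1 \/ 1) = 0
u4 = 1 \/ 1 = 1
u5 = 1 xor 1 = 0
u6 = ~(0 \/ 0) = 1

1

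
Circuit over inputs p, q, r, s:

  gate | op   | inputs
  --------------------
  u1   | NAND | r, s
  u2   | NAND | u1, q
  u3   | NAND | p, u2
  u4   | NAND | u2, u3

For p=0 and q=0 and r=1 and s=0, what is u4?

0

u1 = 1 NAND 0 = 1
u2 = 1 NAND 0 = 1
u3 = 0 NAND 1 = 1
u4 = 1 NAND 1 = 0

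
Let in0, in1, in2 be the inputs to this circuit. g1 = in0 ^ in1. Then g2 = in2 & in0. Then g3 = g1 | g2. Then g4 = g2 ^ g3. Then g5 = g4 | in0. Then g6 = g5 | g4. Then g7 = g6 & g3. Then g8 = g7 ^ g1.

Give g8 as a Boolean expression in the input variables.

(((((in2 & in0) ^ ((in0 ^ in1) | (in2 & in0))) | in0) | ((in2 & in0) ^ ((in0 ^ in1) | (in2 & in0)))) & ((in0 ^ in1) | (in2 & in0))) ^ (in0 ^ in1)

g1 = in0 ^ in1
g2 = in2 & in0
g3 = g1 | g2 = (in0 ^ in1) | (in2 & in0)
g4 = g2 ^ g3 = (in2 & in0) ^ ((in0 ^ in1) | (in2 & in0))
g5 = g4 | in0 = ((in2 & in0) ^ ((in0 ^ in1) | (in2 & in0))) | in0
g6 = g5 | g4 = (((in2 & in0) ^ ((in0 ^ in1) | (in2 & in0))) | in0) | ((in2 & in0) ^ ((in0 ^ in1) | (in2 & in0)))
g7 = g6 & g3 = ((((in2 & in0) ^ ((in0 ^ in1) | (in2 & in0))) | in0) | ((in2 & in0) ^ ((in0 ^ in1) | (in2 & in0)))) & ((in0 ^ in1) | (in2 & in0))
g8 = g7 ^ g1 = (((((in2 & in0) ^ ((in0 ^ in1) | (in2 & in0))) | in0) | ((in2 & in0) ^ ((in0 ^ in1) | (in2 & in0)))) & ((in0 ^ in1) | (in2 & in0))) ^ (in0 ^ in1)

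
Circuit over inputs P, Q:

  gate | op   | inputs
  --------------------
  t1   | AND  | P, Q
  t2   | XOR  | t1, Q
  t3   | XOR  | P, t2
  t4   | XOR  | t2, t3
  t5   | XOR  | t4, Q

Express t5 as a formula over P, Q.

(((P AND Q) XOR Q) XOR (P XOR ((P AND Q) XOR Q))) XOR Q

t1 = P AND Q
t2 = t1 XOR Q = (P AND Q) XOR Q
t3 = P XOR t2 = P XOR ((P AND Q) XOR Q)
t4 = t2 XOR t3 = ((P AND Q) XOR Q) XOR (P XOR ((P AND Q) XOR Q))
t5 = t4 XOR Q = (((P AND Q) XOR Q) XOR (P XOR ((P AND Q) XOR Q))) XOR Q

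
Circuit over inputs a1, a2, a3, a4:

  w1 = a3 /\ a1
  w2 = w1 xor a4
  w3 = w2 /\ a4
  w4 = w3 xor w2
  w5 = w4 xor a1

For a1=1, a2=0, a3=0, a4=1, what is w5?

w1 = 0 /\ 1 = 0
w2 = 0 xor 1 = 1
w3 = 1 /\ 1 = 1
w4 = 1 xor 1 = 0
w5 = 0 xor 1 = 1

1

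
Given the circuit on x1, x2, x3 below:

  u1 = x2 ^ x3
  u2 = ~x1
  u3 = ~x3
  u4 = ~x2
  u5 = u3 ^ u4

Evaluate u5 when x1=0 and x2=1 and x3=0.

1

u3 = ~0 = 1
u4 = ~1 = 0
u5 = 1 ^ 0 = 1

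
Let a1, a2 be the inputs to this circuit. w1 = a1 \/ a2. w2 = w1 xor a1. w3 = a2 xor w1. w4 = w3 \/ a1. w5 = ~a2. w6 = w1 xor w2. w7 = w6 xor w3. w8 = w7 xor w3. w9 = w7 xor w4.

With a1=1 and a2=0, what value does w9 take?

1

w1 = 1 \/ 0 = 1
w2 = 1 xor 1 = 0
w3 = 0 xor 1 = 1
w4 = 1 \/ 1 = 1
w6 = 1 xor 0 = 1
w7 = 1 xor 1 = 0
w9 = 0 xor 1 = 1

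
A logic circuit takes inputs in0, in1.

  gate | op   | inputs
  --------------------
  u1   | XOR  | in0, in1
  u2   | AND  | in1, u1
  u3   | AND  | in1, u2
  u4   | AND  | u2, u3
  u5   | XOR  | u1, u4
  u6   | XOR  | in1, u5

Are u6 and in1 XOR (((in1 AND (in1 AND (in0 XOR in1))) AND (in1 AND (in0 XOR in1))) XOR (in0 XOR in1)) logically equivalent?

Yes

u1 = in0 XOR in1
u2 = in1 AND u1 = in1 AND (in0 XOR in1)
u3 = in1 AND u2 = in1 AND (in1 AND (in0 XOR in1))
u4 = u2 AND u3 = (in1 AND (in0 XOR in1)) AND (in1 AND (in1 AND (in0 XOR in1)))
u5 = u1 XOR u4 = (in0 XOR in1) XOR ((in1 AND (in0 XOR in1)) AND (in1 AND (in1 AND (in0 XOR in1))))
u6 = in1 XOR u5 = in1 XOR ((in0 XOR in1) XOR ((in1 AND (in0 XOR in1)) AND (in1 AND (in1 AND (in0 XOR in1)))))
At in0=0, in1=0: circuit gives 0, formula gives 0.
At in0=0, in1=1: circuit gives 1, formula gives 1.
Agrees on all 4 inputs.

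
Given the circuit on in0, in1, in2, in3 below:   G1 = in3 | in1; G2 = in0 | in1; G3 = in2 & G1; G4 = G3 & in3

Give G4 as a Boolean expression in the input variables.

(in2 & (in3 | in1)) & in3

G1 = in3 | in1
G3 = in2 & G1 = in2 & (in3 | in1)
G4 = G3 & in3 = (in2 & (in3 | in1)) & in3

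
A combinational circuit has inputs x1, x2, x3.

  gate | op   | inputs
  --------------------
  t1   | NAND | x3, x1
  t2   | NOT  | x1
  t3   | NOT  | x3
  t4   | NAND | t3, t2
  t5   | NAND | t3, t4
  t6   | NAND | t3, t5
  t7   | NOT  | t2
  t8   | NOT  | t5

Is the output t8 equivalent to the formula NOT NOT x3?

No

t2 = NOT x1
t3 = NOT x3
t4 = t3 NAND t2 = NOT x3 NAND NOT x1
t5 = t3 NAND t4 = NOT x3 NAND (NOT x3 NAND NOT x1)
t8 = NOT t5 = NOT (NOT x3 NAND (NOT x3 NAND NOT x1))
At x1=0, x2=0, x3=1: circuit gives 0, formula gives 1.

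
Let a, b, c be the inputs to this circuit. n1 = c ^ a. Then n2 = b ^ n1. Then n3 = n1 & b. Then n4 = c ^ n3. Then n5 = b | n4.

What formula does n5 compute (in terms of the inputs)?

b | (c ^ ((c ^ a) & b))

n1 = c ^ a
n3 = n1 & b = (c ^ a) & b
n4 = c ^ n3 = c ^ ((c ^ a) & b)
n5 = b | n4 = b | (c ^ ((c ^ a) & b))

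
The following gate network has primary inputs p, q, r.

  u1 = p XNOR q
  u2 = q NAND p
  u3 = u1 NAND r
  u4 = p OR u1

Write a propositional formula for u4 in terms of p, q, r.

p OR (p XNOR q)

u1 = p XNOR q
u4 = p OR u1 = p OR (p XNOR q)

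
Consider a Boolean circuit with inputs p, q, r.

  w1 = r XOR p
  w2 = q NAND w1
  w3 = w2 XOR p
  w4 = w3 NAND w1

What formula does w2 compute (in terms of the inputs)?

q NAND (r XOR p)

w1 = r XOR p
w2 = q NAND w1 = q NAND (r XOR p)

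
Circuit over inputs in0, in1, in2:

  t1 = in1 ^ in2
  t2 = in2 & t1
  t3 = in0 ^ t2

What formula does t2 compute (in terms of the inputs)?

in2 & (in1 ^ in2)

t1 = in1 ^ in2
t2 = in2 & t1 = in2 & (in1 ^ in2)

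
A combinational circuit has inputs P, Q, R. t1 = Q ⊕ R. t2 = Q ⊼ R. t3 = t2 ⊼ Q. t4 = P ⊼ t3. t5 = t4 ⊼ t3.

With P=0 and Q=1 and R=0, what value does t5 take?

t2 = 1 ⊼ 0 = 1
t3 = 1 ⊼ 1 = 0
t4 = 0 ⊼ 0 = 1
t5 = 1 ⊼ 0 = 1

1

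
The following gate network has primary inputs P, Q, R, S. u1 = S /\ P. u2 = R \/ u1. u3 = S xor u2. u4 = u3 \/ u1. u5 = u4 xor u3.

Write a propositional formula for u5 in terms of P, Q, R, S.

((S xor (R \/ (S /\ P))) \/ (S /\ P)) xor (S xor (R \/ (S /\ P)))

u1 = S /\ P
u2 = R \/ u1 = R \/ (S /\ P)
u3 = S xor u2 = S xor (R \/ (S /\ P))
u4 = u3 \/ u1 = (S xor (R \/ (S /\ P))) \/ (S /\ P)
u5 = u4 xor u3 = ((S xor (R \/ (S /\ P))) \/ (S /\ P)) xor (S xor (R \/ (S /\ P)))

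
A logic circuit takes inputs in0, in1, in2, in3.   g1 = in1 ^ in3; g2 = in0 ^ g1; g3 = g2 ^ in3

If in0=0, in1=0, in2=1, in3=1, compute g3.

0

g1 = 0 ^ 1 = 1
g2 = 0 ^ 1 = 1
g3 = 1 ^ 1 = 0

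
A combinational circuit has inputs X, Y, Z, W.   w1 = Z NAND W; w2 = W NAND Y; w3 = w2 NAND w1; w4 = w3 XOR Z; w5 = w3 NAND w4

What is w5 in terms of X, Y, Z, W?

w1 = Z NAND W
w2 = W NAND Y
w3 = w2 NAND w1 = (W NAND Y) NAND (Z NAND W)
w4 = w3 XOR Z = ((W NAND Y) NAND (Z NAND W)) XOR Z
w5 = w3 NAND w4 = ((W NAND Y) NAND (Z NAND W)) NAND (((W NAND Y) NAND (Z NAND W)) XOR Z)

((W NAND Y) NAND (Z NAND W)) NAND (((W NAND Y) NAND (Z NAND W)) XOR Z)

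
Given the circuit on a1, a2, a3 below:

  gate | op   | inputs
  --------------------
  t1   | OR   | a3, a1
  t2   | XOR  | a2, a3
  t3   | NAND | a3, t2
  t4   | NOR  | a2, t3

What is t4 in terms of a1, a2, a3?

a2 NOR (a3 NAND (a2 XOR a3))

t2 = a2 XOR a3
t3 = a3 NAND t2 = a3 NAND (a2 XOR a3)
t4 = a2 NOR t3 = a2 NOR (a3 NAND (a2 XOR a3))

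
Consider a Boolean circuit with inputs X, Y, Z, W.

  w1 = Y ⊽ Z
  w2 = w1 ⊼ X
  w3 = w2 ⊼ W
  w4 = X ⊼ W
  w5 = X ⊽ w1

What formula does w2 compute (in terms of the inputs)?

w1 = Y ⊽ Z
w2 = w1 ⊼ X = (Y ⊽ Z) ⊼ X

(Y ⊽ Z) ⊼ X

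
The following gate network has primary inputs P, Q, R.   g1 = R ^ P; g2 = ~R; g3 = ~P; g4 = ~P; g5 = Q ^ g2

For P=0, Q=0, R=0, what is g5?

1

g2 = ~0 = 1
g5 = 0 ^ 1 = 1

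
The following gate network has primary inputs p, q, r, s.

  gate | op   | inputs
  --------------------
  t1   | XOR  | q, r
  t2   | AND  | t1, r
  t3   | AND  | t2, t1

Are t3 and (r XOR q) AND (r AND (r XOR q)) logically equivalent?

t1 = q XOR r
t2 = t1 AND r = (q XOR r) AND r
t3 = t2 AND t1 = ((q XOR r) AND r) AND (q XOR r)
At p=0, q=0, r=0, s=0: circuit gives 0, formula gives 0.
At p=0, q=0, r=1, s=0: circuit gives 1, formula gives 1.
Agrees on all 16 inputs.

Yes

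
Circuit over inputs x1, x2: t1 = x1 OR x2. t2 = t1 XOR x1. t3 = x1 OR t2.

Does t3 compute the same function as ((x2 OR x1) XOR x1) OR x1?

Yes

t1 = x1 OR x2
t2 = t1 XOR x1 = (x1 OR x2) XOR x1
t3 = x1 OR t2 = x1 OR ((x1 OR x2) XOR x1)
At x1=0, x2=0: circuit gives 0, formula gives 0.
At x1=0, x2=1: circuit gives 1, formula gives 1.
Agrees on all 4 inputs.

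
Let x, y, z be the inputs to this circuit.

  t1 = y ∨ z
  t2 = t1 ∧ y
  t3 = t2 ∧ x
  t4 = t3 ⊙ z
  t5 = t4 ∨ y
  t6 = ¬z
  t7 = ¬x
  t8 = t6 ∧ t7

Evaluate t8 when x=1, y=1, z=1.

t6 = ¬1 = 0
t7 = ¬1 = 0
t8 = 0 ∧ 0 = 0

0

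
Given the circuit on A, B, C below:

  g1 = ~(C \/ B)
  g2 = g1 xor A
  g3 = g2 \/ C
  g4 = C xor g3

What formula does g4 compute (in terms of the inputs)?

g1 = ~(C \/ B)
g2 = g1 xor A = (~(C \/ B)) xor A
g3 = g2 \/ C = ((~(C \/ B)) xor A) \/ C
g4 = C xor g3 = C xor (((~(C \/ B)) xor A) \/ C)

C xor (((~(C \/ B)) xor A) \/ C)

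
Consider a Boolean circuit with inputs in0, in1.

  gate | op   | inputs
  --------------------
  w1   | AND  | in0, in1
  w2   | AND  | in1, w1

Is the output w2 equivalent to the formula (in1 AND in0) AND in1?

w1 = in0 AND in1
w2 = in1 AND w1 = in1 AND (in0 AND in1)
At in0=0, in1=0: circuit gives 0, formula gives 0.
At in0=1, in1=1: circuit gives 1, formula gives 1.
Agrees on all 4 inputs.

Yes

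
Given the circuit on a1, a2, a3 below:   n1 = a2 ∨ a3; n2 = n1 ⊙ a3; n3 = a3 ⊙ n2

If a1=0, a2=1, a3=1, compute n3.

n1 = 1 ∨ 1 = 1
n2 = 1 ⊙ 1 = 1
n3 = 1 ⊙ 1 = 1

1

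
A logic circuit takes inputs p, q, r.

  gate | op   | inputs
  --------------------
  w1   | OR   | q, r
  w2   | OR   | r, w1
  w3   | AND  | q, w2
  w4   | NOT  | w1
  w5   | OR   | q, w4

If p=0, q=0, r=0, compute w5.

1

w1 = 0 OR 0 = 0
w4 = NOT 0 = 1
w5 = 0 OR 1 = 1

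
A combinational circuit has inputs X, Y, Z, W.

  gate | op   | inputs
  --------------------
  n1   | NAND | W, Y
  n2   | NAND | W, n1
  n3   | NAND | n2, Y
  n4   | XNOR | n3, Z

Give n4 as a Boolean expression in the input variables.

((W NAND (W NAND Y)) NAND Y) XNOR Z

n1 = W NAND Y
n2 = W NAND n1 = W NAND (W NAND Y)
n3 = n2 NAND Y = (W NAND (W NAND Y)) NAND Y
n4 = n3 XNOR Z = ((W NAND (W NAND Y)) NAND Y) XNOR Z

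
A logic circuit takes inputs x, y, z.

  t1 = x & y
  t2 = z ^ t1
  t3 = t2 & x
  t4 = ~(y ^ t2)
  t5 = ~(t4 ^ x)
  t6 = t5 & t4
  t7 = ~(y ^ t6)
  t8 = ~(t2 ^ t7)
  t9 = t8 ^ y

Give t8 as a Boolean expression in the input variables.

~((z ^ (x & y)) ^ (~(y ^ ((~((~(y ^ (z ^ (x & y)))) ^ x)) & (~(y ^ (z ^ (x & y))))))))

t1 = x & y
t2 = z ^ t1 = z ^ (x & y)
t4 = ~(y ^ t2) = ~(y ^ (z ^ (x & y)))
t5 = ~(t4 ^ x) = ~((~(y ^ (z ^ (x & y)))) ^ x)
t6 = t5 & t4 = (~((~(y ^ (z ^ (x & y)))) ^ x)) & (~(y ^ (z ^ (x & y))))
t7 = ~(y ^ t6) = ~(y ^ ((~((~(y ^ (z ^ (x & y)))) ^ x)) & (~(y ^ (z ^ (x & y))))))
t8 = ~(t2 ^ t7) = ~((z ^ (x & y)) ^ (~(y ^ ((~((~(y ^ (z ^ (x & y)))) ^ x)) & (~(y ^ (z ^ (x & y))))))))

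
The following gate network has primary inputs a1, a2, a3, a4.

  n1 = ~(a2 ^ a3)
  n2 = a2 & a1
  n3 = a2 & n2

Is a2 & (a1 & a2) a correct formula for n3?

n2 = a2 & a1
n3 = a2 & n2 = a2 & (a2 & a1)
At a1=0, a2=0, a3=0, a4=0: circuit gives 0, formula gives 0.
At a1=1, a2=1, a3=0, a4=0: circuit gives 1, formula gives 1.
Agrees on all 16 inputs.

Yes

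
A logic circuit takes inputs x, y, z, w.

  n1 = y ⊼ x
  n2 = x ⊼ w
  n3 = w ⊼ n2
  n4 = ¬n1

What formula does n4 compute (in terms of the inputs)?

n1 = y ⊼ x
n4 = ¬n1 = ¬(y ⊼ x)

¬(y ⊼ x)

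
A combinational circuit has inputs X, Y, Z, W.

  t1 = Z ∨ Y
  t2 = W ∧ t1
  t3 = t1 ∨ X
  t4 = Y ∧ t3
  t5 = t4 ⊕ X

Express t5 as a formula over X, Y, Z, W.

(Y ∧ ((Z ∨ Y) ∨ X)) ⊕ X

t1 = Z ∨ Y
t3 = t1 ∨ X = (Z ∨ Y) ∨ X
t4 = Y ∧ t3 = Y ∧ ((Z ∨ Y) ∨ X)
t5 = t4 ⊕ X = (Y ∧ ((Z ∨ Y) ∨ X)) ⊕ X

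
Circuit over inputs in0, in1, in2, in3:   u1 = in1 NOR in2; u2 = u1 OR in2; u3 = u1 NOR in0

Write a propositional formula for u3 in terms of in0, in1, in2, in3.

u1 = in1 NOR in2
u3 = u1 NOR in0 = (in1 NOR in2) NOR in0

(in1 NOR in2) NOR in0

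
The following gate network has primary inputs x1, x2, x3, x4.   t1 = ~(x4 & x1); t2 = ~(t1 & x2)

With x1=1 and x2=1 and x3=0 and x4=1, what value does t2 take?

t1 = ~(1 & 1) = 0
t2 = ~(0 & 1) = 1

1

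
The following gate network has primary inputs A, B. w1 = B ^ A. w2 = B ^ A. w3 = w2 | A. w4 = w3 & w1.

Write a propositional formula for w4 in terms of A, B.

((B ^ A) | A) & (B ^ A)

w1 = B ^ A
w2 = B ^ A
w3 = w2 | A = (B ^ A) | A
w4 = w3 & w1 = ((B ^ A) | A) & (B ^ A)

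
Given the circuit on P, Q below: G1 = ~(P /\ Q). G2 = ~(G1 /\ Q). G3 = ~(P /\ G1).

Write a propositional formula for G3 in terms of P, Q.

G1 = ~(P /\ Q)
G3 = ~(P /\ G1) = ~(P /\ (~(P /\ Q)))

~(P /\ (~(P /\ Q)))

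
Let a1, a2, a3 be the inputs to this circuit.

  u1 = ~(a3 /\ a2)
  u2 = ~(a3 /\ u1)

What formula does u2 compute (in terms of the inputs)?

~(a3 /\ (~(a3 /\ a2)))

u1 = ~(a3 /\ a2)
u2 = ~(a3 /\ u1) = ~(a3 /\ (~(a3 /\ a2)))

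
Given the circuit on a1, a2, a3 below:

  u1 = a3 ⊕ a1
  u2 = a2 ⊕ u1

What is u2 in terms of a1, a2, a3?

u1 = a3 ⊕ a1
u2 = a2 ⊕ u1 = a2 ⊕ (a3 ⊕ a1)

a2 ⊕ (a3 ⊕ a1)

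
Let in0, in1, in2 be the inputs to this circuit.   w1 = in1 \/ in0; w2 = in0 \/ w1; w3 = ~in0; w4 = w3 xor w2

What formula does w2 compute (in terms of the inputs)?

w1 = in1 \/ in0
w2 = in0 \/ w1 = in0 \/ (in1 \/ in0)

in0 \/ (in1 \/ in0)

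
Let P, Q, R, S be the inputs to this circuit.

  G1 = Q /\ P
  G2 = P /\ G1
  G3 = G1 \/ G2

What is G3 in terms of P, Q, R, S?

(Q /\ P) \/ (P /\ (Q /\ P))

G1 = Q /\ P
G2 = P /\ G1 = P /\ (Q /\ P)
G3 = G1 \/ G2 = (Q /\ P) \/ (P /\ (Q /\ P))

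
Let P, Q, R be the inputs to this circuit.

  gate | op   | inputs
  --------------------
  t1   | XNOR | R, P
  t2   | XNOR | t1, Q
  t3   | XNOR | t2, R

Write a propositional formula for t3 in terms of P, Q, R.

t1 = R XNOR P
t2 = t1 XNOR Q = (R XNOR P) XNOR Q
t3 = t2 XNOR R = ((R XNOR P) XNOR Q) XNOR R

((R XNOR P) XNOR Q) XNOR R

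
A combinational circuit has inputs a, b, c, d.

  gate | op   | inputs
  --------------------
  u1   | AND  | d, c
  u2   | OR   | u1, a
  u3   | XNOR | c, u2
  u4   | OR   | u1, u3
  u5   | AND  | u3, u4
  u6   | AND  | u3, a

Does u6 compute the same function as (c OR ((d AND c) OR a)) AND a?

No

u1 = d AND c
u2 = u1 OR a = (d AND c) OR a
u3 = c XNOR u2 = c XNOR ((d AND c) OR a)
u6 = u3 AND a = (c XNOR ((d AND c) OR a)) AND a
At a=1, b=0, c=0, d=0: circuit gives 0, formula gives 1.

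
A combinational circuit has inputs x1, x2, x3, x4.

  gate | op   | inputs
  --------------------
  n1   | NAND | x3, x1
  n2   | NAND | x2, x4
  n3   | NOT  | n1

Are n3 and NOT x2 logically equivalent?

No

n1 = x3 NAND x1
n3 = NOT n1 = NOT (x3 NAND x1)
At x1=0, x2=0, x3=0, x4=0: circuit gives 0, formula gives 1.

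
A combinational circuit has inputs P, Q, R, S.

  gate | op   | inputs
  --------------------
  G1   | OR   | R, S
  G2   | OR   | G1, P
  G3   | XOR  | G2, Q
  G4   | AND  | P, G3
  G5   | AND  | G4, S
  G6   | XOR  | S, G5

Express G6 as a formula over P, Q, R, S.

S XOR ((P AND (((R OR S) OR P) XOR Q)) AND S)

G1 = R OR S
G2 = G1 OR P = (R OR S) OR P
G3 = G2 XOR Q = ((R OR S) OR P) XOR Q
G4 = P AND G3 = P AND (((R OR S) OR P) XOR Q)
G5 = G4 AND S = (P AND (((R OR S) OR P) XOR Q)) AND S
G6 = S XOR G5 = S XOR ((P AND (((R OR S) OR P) XOR Q)) AND S)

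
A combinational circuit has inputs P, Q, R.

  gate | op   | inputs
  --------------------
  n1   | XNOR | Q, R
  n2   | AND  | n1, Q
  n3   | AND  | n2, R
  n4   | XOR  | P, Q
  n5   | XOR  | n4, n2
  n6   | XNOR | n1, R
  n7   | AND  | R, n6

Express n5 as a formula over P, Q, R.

(P XOR Q) XOR ((Q XNOR R) AND Q)

n1 = Q XNOR R
n2 = n1 AND Q = (Q XNOR R) AND Q
n4 = P XOR Q
n5 = n4 XOR n2 = (P XOR Q) XOR ((Q XNOR R) AND Q)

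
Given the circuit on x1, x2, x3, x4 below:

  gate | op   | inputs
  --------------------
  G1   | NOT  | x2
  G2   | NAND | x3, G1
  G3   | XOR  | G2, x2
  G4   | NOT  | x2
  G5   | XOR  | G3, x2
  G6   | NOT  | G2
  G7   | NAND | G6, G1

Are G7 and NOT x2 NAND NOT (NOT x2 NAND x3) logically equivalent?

G1 = NOT x2
G2 = x3 NAND G1 = x3 NAND NOT x2
G6 = NOT G2 = NOT (x3 NAND NOT x2)
G7 = G6 NAND G1 = NOT (x3 NAND NOT x2) NAND NOT x2
At x1=0, x2=0, x3=1, x4=0: circuit gives 0, formula gives 0.
At x1=0, x2=0, x3=0, x4=0: circuit gives 1, formula gives 1.
Agrees on all 16 inputs.

Yes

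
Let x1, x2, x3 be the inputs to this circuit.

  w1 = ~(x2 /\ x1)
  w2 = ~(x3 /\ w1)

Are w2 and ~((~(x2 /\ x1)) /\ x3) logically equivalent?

Yes

w1 = ~(x2 /\ x1)
w2 = ~(x3 /\ w1) = ~(x3 /\ (~(x2 /\ x1)))
At x1=0, x2=0, x3=1: circuit gives 0, formula gives 0.
At x1=0, x2=0, x3=0: circuit gives 1, formula gives 1.
Agrees on all 8 inputs.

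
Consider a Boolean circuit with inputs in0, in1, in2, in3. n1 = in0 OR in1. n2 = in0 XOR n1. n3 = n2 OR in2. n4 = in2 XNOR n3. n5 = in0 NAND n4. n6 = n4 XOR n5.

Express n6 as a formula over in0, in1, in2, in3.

n1 = in0 OR in1
n2 = in0 XOR n1 = in0 XOR (in0 OR in1)
n3 = n2 OR in2 = (in0 XOR (in0 OR in1)) OR in2
n4 = in2 XNOR n3 = in2 XNOR ((in0 XOR (in0 OR in1)) OR in2)
n5 = in0 NAND n4 = in0 NAND (in2 XNOR ((in0 XOR (in0 OR in1)) OR in2))
n6 = n4 XOR n5 = (in2 XNOR ((in0 XOR (in0 OR in1)) OR in2)) XOR (in0 NAND (in2 XNOR ((in0 XOR (in0 OR in1)) OR in2)))

(in2 XNOR ((in0 XOR (in0 OR in1)) OR in2)) XOR (in0 NAND (in2 XNOR ((in0 XOR (in0 OR in1)) OR in2)))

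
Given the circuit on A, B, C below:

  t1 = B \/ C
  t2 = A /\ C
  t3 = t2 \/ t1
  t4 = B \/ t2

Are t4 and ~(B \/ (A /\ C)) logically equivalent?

t2 = A /\ C
t4 = B \/ t2 = B \/ (A /\ C)
At A=0, B=0, C=0: circuit gives 0, formula gives 1.

No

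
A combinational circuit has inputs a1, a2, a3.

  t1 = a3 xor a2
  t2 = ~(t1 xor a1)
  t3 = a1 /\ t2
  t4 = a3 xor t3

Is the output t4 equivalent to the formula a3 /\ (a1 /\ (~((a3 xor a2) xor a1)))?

No

t1 = a3 xor a2
t2 = ~(t1 xor a1) = ~((a3 xor a2) xor a1)
t3 = a1 /\ t2 = a1 /\ (~((a3 xor a2) xor a1))
t4 = a3 xor t3 = a3 xor (a1 /\ (~((a3 xor a2) xor a1)))
At a1=0, a2=0, a3=1: circuit gives 1, formula gives 0.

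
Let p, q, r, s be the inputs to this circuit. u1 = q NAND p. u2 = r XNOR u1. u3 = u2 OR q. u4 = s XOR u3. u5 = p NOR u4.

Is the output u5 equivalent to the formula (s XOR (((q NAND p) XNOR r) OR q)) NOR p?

Yes

u1 = q NAND p
u2 = r XNOR u1 = r XNOR (q NAND p)
u3 = u2 OR q = (r XNOR (q NAND p)) OR q
u4 = s XOR u3 = s XOR ((r XNOR (q NAND p)) OR q)
u5 = p NOR u4 = p NOR (s XOR ((r XNOR (q NAND p)) OR q))
At p=0, q=0, r=0, s=1: circuit gives 0, formula gives 0.
At p=0, q=0, r=0, s=0: circuit gives 1, formula gives 1.
Agrees on all 16 inputs.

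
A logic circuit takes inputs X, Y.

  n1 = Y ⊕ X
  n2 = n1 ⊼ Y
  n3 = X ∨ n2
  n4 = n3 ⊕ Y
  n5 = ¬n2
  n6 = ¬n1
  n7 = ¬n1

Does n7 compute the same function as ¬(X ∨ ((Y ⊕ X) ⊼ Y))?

n1 = Y ⊕ X
n7 = ¬n1 = ¬(Y ⊕ X)
At X=0, Y=0: circuit gives 1, formula gives 0.

No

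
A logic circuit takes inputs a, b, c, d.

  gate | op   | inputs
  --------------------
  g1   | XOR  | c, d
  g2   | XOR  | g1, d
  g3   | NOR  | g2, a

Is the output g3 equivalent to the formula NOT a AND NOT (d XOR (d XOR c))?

Yes

g1 = c XOR d
g2 = g1 XOR d = (c XOR d) XOR d
g3 = g2 NOR a = ((c XOR d) XOR d) NOR a
At a=0, b=0, c=1, d=0: circuit gives 0, formula gives 0.
At a=0, b=0, c=0, d=0: circuit gives 1, formula gives 1.
Agrees on all 16 inputs.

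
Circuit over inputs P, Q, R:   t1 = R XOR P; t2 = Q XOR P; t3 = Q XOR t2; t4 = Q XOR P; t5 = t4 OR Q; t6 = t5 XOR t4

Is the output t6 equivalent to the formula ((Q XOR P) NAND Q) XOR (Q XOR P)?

t4 = Q XOR P
t5 = t4 OR Q = (Q XOR P) OR Q
t6 = t5 XOR t4 = ((Q XOR P) OR Q) XOR (Q XOR P)
At P=0, Q=0, R=0: circuit gives 0, formula gives 1.

No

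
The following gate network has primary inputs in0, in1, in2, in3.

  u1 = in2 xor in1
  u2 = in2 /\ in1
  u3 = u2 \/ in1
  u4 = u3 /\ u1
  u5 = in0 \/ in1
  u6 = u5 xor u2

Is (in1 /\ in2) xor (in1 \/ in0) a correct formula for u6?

u2 = in2 /\ in1
u5 = in0 \/ in1
u6 = u5 xor u2 = (in0 \/ in1) xor (in2 /\ in1)
At in0=0, in1=0, in2=0, in3=0: circuit gives 0, formula gives 0.
At in0=0, in1=1, in2=0, in3=0: circuit gives 1, formula gives 1.
Agrees on all 16 inputs.

Yes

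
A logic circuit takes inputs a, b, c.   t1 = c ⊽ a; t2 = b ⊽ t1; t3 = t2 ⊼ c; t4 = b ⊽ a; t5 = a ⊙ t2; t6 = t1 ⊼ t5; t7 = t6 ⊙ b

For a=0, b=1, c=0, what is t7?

0

t1 = 0 ⊽ 0 = 1
t2 = 1 ⊽ 1 = 0
t5 = 0 ⊙ 0 = 1
t6 = 1 ⊼ 1 = 0
t7 = 0 ⊙ 1 = 0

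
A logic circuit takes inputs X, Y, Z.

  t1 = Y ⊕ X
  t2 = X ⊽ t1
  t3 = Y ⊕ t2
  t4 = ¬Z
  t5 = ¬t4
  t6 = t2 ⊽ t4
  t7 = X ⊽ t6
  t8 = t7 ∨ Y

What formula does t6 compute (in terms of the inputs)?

t1 = Y ⊕ X
t2 = X ⊽ t1 = X ⊽ (Y ⊕ X)
t4 = ¬Z
t6 = t2 ⊽ t4 = (X ⊽ (Y ⊕ X)) ⊽ ¬Z

(X ⊽ (Y ⊕ X)) ⊽ ¬Z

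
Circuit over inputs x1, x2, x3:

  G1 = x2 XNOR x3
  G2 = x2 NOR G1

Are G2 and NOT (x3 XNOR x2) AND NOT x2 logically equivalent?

Yes

G1 = x2 XNOR x3
G2 = x2 NOR G1 = x2 NOR (x2 XNOR x3)
At x1=0, x2=0, x3=0: circuit gives 0, formula gives 0.
At x1=0, x2=0, x3=1: circuit gives 1, formula gives 1.
Agrees on all 8 inputs.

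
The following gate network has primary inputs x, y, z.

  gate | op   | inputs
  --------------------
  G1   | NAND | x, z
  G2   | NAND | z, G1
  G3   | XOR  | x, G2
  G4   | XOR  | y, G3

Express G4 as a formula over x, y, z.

y XOR (x XOR (z NAND (x NAND z)))

G1 = x NAND z
G2 = z NAND G1 = z NAND (x NAND z)
G3 = x XOR G2 = x XOR (z NAND (x NAND z))
G4 = y XOR G3 = y XOR (x XOR (z NAND (x NAND z)))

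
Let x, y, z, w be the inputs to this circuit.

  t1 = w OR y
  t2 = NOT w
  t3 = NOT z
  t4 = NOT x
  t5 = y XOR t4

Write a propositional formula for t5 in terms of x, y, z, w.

y XOR NOT x

t4 = NOT x
t5 = y XOR t4 = y XOR NOT x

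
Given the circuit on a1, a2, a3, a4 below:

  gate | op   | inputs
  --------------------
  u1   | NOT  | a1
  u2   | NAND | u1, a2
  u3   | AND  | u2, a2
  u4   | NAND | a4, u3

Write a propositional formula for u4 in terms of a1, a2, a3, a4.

a4 NAND ((NOT a1 NAND a2) AND a2)

u1 = NOT a1
u2 = u1 NAND a2 = NOT a1 NAND a2
u3 = u2 AND a2 = (NOT a1 NAND a2) AND a2
u4 = a4 NAND u3 = a4 NAND ((NOT a1 NAND a2) AND a2)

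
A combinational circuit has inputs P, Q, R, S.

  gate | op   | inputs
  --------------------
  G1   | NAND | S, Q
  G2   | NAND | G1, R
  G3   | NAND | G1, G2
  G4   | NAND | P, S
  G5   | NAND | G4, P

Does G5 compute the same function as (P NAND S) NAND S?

G4 = P NAND S
G5 = G4 NAND P = (P NAND S) NAND P
At P=0, Q=0, R=0, S=1: circuit gives 1, formula gives 0.

No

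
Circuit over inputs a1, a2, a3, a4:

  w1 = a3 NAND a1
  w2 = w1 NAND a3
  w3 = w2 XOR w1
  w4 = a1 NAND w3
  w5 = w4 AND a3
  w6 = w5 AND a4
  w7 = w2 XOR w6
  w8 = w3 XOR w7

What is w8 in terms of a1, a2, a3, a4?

w1 = a3 NAND a1
w2 = w1 NAND a3 = (a3 NAND a1) NAND a3
w3 = w2 XOR w1 = ((a3 NAND a1) NAND a3) XOR (a3 NAND a1)
w4 = a1 NAND w3 = a1 NAND (((a3 NAND a1) NAND a3) XOR (a3 NAND a1))
w5 = w4 AND a3 = (a1 NAND (((a3 NAND a1) NAND a3) XOR (a3 NAND a1))) AND a3
w6 = w5 AND a4 = ((a1 NAND (((a3 NAND a1) NAND a3) XOR (a3 NAND a1))) AND a3) AND a4
w7 = w2 XOR w6 = ((a3 NAND a1) NAND a3) XOR (((a1 NAND (((a3 NAND a1) NAND a3) XOR (a3 NAND a1))) AND a3) AND a4)
w8 = w3 XOR w7 = (((a3 NAND a1) NAND a3) XOR (a3 NAND a1)) XOR (((a3 NAND a1) NAND a3) XOR (((a1 NAND (((a3 NAND a1) NAND a3) XOR (a3 NAND a1))) AND a3) AND a4))

(((a3 NAND a1) NAND a3) XOR (a3 NAND a1)) XOR (((a3 NAND a1) NAND a3) XOR (((a1 NAND (((a3 NAND a1) NAND a3) XOR (a3 NAND a1))) AND a3) AND a4))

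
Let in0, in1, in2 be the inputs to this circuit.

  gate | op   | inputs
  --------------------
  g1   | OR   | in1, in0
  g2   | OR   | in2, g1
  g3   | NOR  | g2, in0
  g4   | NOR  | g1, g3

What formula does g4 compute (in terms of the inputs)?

g1 = in1 OR in0
g2 = in2 OR g1 = in2 OR (in1 OR in0)
g3 = g2 NOR in0 = (in2 OR (in1 OR in0)) NOR in0
g4 = g1 NOR g3 = (in1 OR in0) NOR ((in2 OR (in1 OR in0)) NOR in0)

(in1 OR in0) NOR ((in2 OR (in1 OR in0)) NOR in0)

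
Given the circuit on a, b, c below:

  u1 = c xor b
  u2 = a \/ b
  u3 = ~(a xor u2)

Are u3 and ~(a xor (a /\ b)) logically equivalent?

u2 = a \/ b
u3 = ~(a xor u2) = ~(a xor (a \/ b))
At a=0, b=1, c=0: circuit gives 0, formula gives 1.

No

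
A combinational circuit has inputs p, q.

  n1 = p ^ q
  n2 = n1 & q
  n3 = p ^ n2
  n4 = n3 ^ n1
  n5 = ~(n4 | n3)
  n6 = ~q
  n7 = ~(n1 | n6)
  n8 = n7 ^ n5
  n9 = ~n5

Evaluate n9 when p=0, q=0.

n1 = 0 ^ 0 = 0
n2 = 0 & 0 = 0
n3 = 0 ^ 0 = 0
n4 = 0 ^ 0 = 0
n5 = ~(0 | 0) = 1
n9 = ~1 = 0

0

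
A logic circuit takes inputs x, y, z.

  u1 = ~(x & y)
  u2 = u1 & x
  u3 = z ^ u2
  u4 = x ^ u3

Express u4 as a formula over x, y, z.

u1 = ~(x & y)
u2 = u1 & x = (~(x & y)) & x
u3 = z ^ u2 = z ^ ((~(x & y)) & x)
u4 = x ^ u3 = x ^ (z ^ ((~(x & y)) & x))

x ^ (z ^ ((~(x & y)) & x))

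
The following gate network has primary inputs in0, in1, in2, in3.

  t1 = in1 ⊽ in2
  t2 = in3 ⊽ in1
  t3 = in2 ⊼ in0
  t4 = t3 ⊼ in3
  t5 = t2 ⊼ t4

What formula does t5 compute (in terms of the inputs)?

(in3 ⊽ in1) ⊼ ((in2 ⊼ in0) ⊼ in3)

t2 = in3 ⊽ in1
t3 = in2 ⊼ in0
t4 = t3 ⊼ in3 = (in2 ⊼ in0) ⊼ in3
t5 = t2 ⊼ t4 = (in3 ⊽ in1) ⊼ ((in2 ⊼ in0) ⊼ in3)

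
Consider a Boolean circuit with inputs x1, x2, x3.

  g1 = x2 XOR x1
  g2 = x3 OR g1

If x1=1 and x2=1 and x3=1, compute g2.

1

g1 = 1 XOR 1 = 0
g2 = 1 OR 0 = 1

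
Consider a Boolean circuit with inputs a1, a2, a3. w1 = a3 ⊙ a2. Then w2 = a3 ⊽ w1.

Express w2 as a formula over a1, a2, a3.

a3 ⊽ (a3 ⊙ a2)

w1 = a3 ⊙ a2
w2 = a3 ⊽ w1 = a3 ⊽ (a3 ⊙ a2)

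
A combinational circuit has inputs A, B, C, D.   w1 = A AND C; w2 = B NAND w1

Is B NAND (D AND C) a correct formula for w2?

w1 = A AND C
w2 = B NAND w1 = B NAND (A AND C)
At A=0, B=1, C=1, D=1: circuit gives 1, formula gives 0.

No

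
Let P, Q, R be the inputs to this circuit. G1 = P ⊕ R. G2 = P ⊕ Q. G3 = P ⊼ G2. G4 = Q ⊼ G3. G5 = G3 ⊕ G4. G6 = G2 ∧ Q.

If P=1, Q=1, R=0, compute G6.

G2 = 1 ⊕ 1 = 0
G6 = 0 ∧ 1 = 0

0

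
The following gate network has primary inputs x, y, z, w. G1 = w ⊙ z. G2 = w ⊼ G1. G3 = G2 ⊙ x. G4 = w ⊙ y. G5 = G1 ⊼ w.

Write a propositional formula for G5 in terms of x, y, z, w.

(w ⊙ z) ⊼ w

G1 = w ⊙ z
G5 = G1 ⊼ w = (w ⊙ z) ⊼ w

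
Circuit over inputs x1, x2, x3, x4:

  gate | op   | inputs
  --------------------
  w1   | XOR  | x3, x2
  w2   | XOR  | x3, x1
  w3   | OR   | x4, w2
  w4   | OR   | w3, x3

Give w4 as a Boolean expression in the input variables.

w2 = x3 XOR x1
w3 = x4 OR w2 = x4 OR (x3 XOR x1)
w4 = w3 OR x3 = (x4 OR (x3 XOR x1)) OR x3

(x4 OR (x3 XOR x1)) OR x3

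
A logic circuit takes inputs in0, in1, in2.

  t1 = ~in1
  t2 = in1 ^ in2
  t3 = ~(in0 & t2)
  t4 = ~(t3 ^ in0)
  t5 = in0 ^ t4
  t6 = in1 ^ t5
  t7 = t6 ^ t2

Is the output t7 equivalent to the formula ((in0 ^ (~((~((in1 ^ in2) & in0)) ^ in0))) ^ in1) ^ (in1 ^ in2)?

t2 = in1 ^ in2
t3 = ~(in0 & t2) = ~(in0 & (in1 ^ in2))
t4 = ~(t3 ^ in0) = ~((~(in0 & (in1 ^ in2))) ^ in0)
t5 = in0 ^ t4 = in0 ^ (~((~(in0 & (in1 ^ in2))) ^ in0))
t6 = in1 ^ t5 = in1 ^ (in0 ^ (~((~(in0 & (in1 ^ in2))) ^ in0)))
t7 = t6 ^ t2 = (in1 ^ (in0 ^ (~((~(in0 & (in1 ^ in2))) ^ in0)))) ^ (in1 ^ in2)
At in0=0, in1=0, in2=0: circuit gives 0, formula gives 0.
At in0=0, in1=0, in2=1: circuit gives 1, formula gives 1.
Agrees on all 8 inputs.

Yes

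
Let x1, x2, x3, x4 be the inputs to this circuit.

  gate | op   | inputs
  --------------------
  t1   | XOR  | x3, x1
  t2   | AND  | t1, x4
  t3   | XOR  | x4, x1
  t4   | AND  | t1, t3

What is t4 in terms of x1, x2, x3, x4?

t1 = x3 XOR x1
t3 = x4 XOR x1
t4 = t1 AND t3 = (x3 XOR x1) AND (x4 XOR x1)

(x3 XOR x1) AND (x4 XOR x1)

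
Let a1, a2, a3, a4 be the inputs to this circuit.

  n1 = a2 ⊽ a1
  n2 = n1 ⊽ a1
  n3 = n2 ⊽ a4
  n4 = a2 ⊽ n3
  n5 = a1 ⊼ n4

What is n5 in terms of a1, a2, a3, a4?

n1 = a2 ⊽ a1
n2 = n1 ⊽ a1 = (a2 ⊽ a1) ⊽ a1
n3 = n2 ⊽ a4 = ((a2 ⊽ a1) ⊽ a1) ⊽ a4
n4 = a2 ⊽ n3 = a2 ⊽ (((a2 ⊽ a1) ⊽ a1) ⊽ a4)
n5 = a1 ⊼ n4 = a1 ⊼ (a2 ⊽ (((a2 ⊽ a1) ⊽ a1) ⊽ a4))

a1 ⊼ (a2 ⊽ (((a2 ⊽ a1) ⊽ a1) ⊽ a4))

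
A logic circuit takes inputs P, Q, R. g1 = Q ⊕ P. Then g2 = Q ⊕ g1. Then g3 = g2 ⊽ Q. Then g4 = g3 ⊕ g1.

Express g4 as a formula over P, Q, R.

((Q ⊕ (Q ⊕ P)) ⊽ Q) ⊕ (Q ⊕ P)

g1 = Q ⊕ P
g2 = Q ⊕ g1 = Q ⊕ (Q ⊕ P)
g3 = g2 ⊽ Q = (Q ⊕ (Q ⊕ P)) ⊽ Q
g4 = g3 ⊕ g1 = ((Q ⊕ (Q ⊕ P)) ⊽ Q) ⊕ (Q ⊕ P)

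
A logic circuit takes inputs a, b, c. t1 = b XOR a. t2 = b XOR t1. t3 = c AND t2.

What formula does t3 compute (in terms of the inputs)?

c AND (b XOR (b XOR a))

t1 = b XOR a
t2 = b XOR t1 = b XOR (b XOR a)
t3 = c AND t2 = c AND (b XOR (b XOR a))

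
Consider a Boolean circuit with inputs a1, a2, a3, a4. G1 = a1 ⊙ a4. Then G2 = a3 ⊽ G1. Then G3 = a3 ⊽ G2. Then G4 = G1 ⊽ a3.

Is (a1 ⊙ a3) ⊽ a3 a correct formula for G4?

G1 = a1 ⊙ a4
G4 = G1 ⊽ a3 = (a1 ⊙ a4) ⊽ a3
At a1=0, a2=0, a3=0, a4=1: circuit gives 1, formula gives 0.

No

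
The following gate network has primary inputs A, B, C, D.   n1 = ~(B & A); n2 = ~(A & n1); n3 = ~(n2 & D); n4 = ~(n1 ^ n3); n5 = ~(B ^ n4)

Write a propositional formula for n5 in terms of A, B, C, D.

n1 = ~(B & A)
n2 = ~(A & n1) = ~(A & (~(B & A)))
n3 = ~(n2 & D) = ~((~(A & (~(B & A)))) & D)
n4 = ~(n1 ^ n3) = ~((~(B & A)) ^ (~((~(A & (~(B & A)))) & D)))
n5 = ~(B ^ n4) = ~(B ^ (~((~(B & A)) ^ (~((~(A & (~(B & A)))) & D)))))

~(B ^ (~((~(B & A)) ^ (~((~(A & (~(B & A)))) & D)))))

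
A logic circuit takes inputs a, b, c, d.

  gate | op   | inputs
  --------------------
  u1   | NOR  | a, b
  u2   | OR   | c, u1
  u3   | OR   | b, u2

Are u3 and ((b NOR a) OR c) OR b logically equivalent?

Yes

u1 = a NOR b
u2 = c OR u1 = c OR (a NOR b)
u3 = b OR u2 = b OR (c OR (a NOR b))
At a=1, b=0, c=0, d=0: circuit gives 0, formula gives 0.
At a=0, b=0, c=0, d=0: circuit gives 1, formula gives 1.
Agrees on all 16 inputs.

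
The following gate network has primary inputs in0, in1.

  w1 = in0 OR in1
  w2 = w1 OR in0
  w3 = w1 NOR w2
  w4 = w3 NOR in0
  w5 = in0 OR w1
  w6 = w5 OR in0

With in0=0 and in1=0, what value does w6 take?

w1 = 0 OR 0 = 0
w5 = 0 OR 0 = 0
w6 = 0 OR 0 = 0

0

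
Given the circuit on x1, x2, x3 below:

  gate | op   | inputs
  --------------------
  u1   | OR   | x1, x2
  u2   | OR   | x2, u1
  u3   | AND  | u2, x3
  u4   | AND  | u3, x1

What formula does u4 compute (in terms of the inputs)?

u1 = x1 OR x2
u2 = x2 OR u1 = x2 OR (x1 OR x2)
u3 = u2 AND x3 = (x2 OR (x1 OR x2)) AND x3
u4 = u3 AND x1 = ((x2 OR (x1 OR x2)) AND x3) AND x1

((x2 OR (x1 OR x2)) AND x3) AND x1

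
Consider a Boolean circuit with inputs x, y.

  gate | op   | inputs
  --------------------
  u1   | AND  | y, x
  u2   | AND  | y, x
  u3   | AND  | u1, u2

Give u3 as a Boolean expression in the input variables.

(y AND x) AND (y AND x)

u1 = y AND x
u2 = y AND x
u3 = u1 AND u2 = (y AND x) AND (y AND x)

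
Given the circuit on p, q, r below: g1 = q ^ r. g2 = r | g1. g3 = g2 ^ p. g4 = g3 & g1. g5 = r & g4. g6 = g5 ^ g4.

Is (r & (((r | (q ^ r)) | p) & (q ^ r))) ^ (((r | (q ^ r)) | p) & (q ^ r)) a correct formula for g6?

No

g1 = q ^ r
g2 = r | g1 = r | (q ^ r)
g3 = g2 ^ p = (r | (q ^ r)) ^ p
g4 = g3 & g1 = ((r | (q ^ r)) ^ p) & (q ^ r)
g5 = r & g4 = r & (((r | (q ^ r)) ^ p) & (q ^ r))
g6 = g5 ^ g4 = (r & (((r | (q ^ r)) ^ p) & (q ^ r))) ^ (((r | (q ^ r)) ^ p) & (q ^ r))
At p=1, q=1, r=0: circuit gives 0, formula gives 1.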